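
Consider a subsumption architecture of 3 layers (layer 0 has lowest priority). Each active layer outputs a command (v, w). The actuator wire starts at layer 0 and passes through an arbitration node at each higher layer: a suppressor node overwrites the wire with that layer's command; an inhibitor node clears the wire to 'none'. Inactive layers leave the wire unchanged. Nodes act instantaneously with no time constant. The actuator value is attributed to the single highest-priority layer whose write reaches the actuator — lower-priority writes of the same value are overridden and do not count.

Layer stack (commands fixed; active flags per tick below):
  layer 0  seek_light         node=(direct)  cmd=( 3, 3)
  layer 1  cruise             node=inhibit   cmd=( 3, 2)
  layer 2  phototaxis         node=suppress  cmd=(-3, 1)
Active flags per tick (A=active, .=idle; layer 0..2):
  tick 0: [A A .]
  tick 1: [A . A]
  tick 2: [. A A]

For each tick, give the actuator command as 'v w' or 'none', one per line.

none
-3 1
-3 1

tick 0:
  L0 seek_light: active, feeds wire = (3, 3)
  L1 cruise: active, inhibitor → wire = none
  L2 phototaxis: idle → wire stays none
  actuator = none
tick 1:
  L0 seek_light: active, feeds wire = (3, 3)
  L1 cruise: idle → wire stays (3, 3)
  L2 phototaxis: active, suppressor → wire = (-3, 1)
  actuator = (-3, 1)
tick 2:
  L0 seek_light: idle → wire = none
  L1 cruise: active, inhibitor → wire = none
  L2 phototaxis: active, suppressor → wire = (-3, 1)
  actuator = (-3, 1)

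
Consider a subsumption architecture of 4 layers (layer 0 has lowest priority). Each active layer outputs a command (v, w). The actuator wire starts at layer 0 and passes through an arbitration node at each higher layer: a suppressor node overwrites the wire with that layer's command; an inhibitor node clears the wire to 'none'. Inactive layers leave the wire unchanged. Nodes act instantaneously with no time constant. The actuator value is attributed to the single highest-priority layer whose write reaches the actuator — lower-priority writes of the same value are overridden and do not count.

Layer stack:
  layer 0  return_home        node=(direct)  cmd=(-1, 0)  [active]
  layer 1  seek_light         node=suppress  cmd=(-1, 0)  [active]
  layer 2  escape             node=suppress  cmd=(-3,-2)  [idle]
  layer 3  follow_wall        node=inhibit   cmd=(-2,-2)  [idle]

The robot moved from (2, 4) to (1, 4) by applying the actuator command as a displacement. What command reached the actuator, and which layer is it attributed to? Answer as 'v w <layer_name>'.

-1 0 seek_light

displacement = (1, 4) − (2, 4) = (-1, 0)
[0] return_home on; wire := (-1, 0)
[1] seek_light on (suppress); wire := (-1, 0)
[2] escape off; pass (-1, 0)
[3] follow_wall off; pass (-1, 0)
output (-1, 0) — from layer 1 (seek_light)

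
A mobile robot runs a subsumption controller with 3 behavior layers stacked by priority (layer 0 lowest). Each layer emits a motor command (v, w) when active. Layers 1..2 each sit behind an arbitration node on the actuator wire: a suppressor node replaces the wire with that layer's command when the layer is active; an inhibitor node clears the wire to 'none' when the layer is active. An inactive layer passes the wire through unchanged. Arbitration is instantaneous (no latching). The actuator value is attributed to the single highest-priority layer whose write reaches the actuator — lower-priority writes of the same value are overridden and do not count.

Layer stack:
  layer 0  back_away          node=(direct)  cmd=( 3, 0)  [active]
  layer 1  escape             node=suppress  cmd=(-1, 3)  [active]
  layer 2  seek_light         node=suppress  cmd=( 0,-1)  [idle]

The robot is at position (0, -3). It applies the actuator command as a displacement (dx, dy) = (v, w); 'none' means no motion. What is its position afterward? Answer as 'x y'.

L0 back_away: active, feeds wire = (3, 0)
L1 escape: active, suppressor → wire = (-1, 3)
L2 seek_light: idle → wire stays (-1, 3)
actuator = (-1, 3)
position: (0, -3) + (-1, 3) = (-1, 0)

-1 0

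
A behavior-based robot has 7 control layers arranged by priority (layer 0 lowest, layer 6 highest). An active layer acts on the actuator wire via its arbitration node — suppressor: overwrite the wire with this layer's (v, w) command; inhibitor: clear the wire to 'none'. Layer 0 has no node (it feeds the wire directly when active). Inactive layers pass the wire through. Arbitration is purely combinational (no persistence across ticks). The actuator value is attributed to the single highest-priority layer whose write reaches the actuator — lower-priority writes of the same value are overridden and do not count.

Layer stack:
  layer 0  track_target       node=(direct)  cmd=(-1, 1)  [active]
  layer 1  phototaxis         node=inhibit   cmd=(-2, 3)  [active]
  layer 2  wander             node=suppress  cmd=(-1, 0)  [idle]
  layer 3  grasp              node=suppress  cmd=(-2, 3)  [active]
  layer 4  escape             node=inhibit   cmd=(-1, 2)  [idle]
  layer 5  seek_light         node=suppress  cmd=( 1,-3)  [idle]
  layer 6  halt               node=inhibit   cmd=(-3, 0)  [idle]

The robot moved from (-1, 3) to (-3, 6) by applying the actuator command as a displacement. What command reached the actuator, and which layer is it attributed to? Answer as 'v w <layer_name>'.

displacement = (-3, 6) − (-1, 3) = (-2, 3)
[0] track_target on; wire := (-1, 1)
[1] phototaxis on (inhibit); wire := none
[2] wander off; pass none
[3] grasp on (suppress); wire := (-2, 3)
[4] escape off; pass (-2, 3)
[5] seek_light off; pass (-2, 3)
[6] halt off; pass (-2, 3)
output (-2, 3) — from layer 3 (grasp)

-2 3 grasp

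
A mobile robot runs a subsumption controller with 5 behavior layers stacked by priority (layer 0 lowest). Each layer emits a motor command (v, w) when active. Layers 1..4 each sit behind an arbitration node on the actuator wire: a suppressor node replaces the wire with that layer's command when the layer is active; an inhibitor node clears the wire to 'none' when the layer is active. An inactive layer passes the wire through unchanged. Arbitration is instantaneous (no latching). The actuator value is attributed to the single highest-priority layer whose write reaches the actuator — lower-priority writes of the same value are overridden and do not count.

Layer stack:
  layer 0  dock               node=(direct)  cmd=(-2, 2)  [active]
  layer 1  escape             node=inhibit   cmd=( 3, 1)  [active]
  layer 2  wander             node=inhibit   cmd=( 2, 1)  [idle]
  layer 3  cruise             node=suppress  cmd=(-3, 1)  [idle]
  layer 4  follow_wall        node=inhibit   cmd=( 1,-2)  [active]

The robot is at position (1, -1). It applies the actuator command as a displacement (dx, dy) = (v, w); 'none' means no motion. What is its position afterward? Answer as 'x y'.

1 -1

L0 dock: active, feeds wire = (-2, 2)
L1 escape: active, inhibitor → wire = none
L2 wander: idle → wire stays none
L3 cruise: idle → wire stays none
L4 follow_wall: active, inhibitor → wire = none
actuator = none
position: (1, -1) + none = (1, -1)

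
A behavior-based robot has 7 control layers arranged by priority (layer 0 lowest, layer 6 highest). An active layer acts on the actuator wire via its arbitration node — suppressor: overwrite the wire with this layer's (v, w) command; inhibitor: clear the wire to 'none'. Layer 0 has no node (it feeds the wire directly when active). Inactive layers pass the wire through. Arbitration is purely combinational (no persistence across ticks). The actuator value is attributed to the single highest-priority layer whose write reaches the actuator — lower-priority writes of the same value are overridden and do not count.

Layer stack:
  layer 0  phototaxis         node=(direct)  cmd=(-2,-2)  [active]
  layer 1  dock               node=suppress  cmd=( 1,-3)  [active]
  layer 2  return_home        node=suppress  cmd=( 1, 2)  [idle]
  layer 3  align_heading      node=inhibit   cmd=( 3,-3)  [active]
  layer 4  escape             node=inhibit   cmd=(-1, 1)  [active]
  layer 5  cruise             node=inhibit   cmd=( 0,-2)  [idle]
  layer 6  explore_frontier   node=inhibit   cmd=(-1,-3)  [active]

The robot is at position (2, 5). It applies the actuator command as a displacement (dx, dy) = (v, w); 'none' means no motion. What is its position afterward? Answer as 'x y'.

layer 0 (phototaxis) active — direct: (-2, -2)
layer 1 (dock) active — suppresses: (1, -3)
layer 2 (return_home) idle — unchanged: (1, -3)
layer 3 (align_heading) active — inhibits: none
layer 4 (escape) active — inhibits: none
layer 5 (cruise) idle — unchanged: none
layer 6 (explore_frontier) active — inhibits: none
→ actuator none
position: (2, 5) + none = (2, 5)

2 5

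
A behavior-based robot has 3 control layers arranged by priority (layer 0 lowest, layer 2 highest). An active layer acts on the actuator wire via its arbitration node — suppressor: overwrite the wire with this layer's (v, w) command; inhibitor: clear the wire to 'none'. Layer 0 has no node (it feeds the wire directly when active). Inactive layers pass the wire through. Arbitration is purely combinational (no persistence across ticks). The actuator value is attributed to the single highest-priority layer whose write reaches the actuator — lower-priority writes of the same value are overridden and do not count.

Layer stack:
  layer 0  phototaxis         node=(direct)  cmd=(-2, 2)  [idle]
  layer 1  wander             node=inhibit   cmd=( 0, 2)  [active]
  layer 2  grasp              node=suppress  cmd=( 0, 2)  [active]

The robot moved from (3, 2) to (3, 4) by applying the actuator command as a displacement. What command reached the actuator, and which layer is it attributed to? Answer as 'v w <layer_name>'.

0 2 grasp

displacement = (3, 4) − (3, 2) = (0, 2)
[0] phototaxis off; wire := none
[1] wander on (inhibit); wire := none
[2] grasp on (suppress); wire := (0, 2)
output (0, 2) — from layer 2 (grasp)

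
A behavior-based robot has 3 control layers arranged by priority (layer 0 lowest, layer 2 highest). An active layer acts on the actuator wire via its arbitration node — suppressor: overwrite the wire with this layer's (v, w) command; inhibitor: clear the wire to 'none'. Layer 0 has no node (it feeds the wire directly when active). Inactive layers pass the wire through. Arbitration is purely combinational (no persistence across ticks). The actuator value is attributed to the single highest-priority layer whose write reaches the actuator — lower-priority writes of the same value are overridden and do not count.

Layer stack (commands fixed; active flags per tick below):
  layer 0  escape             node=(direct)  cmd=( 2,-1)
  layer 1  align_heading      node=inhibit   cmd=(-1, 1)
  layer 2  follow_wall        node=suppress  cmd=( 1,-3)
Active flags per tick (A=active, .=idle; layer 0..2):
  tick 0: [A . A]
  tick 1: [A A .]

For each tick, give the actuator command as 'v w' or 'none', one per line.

1 -3
none

tick 0:
  L0 escape: active, feeds wire = (2, -1)
  L1 align_heading: idle → wire stays (2, -1)
  L2 follow_wall: active, suppressor → wire = (1, -3)
  actuator = (1, -3)
tick 1:
  L0 escape: active, feeds wire = (2, -1)
  L1 align_heading: active, inhibitor → wire = none
  L2 follow_wall: idle → wire stays none
  actuator = none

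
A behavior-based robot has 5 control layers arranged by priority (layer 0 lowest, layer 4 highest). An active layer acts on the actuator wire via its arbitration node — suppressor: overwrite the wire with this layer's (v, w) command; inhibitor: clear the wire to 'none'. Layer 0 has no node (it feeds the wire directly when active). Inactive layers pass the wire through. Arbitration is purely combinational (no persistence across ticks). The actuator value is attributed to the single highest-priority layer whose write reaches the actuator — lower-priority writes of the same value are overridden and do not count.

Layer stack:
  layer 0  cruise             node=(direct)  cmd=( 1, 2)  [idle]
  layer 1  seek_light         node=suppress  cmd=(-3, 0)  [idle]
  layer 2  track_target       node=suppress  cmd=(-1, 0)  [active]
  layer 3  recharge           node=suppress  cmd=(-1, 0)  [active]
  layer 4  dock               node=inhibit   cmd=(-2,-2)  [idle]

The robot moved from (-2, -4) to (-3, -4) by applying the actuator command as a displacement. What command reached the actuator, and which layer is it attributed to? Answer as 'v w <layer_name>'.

-1 0 recharge

displacement = (-3, -4) − (-2, -4) = (-1, 0)
[0] cruise off; wire := none
[1] seek_light off; pass none
[2] track_target on (suppress); wire := (-1, 0)
[3] recharge on (suppress); wire := (-1, 0)
[4] dock off; pass (-1, 0)
output (-1, 0) — from layer 3 (recharge)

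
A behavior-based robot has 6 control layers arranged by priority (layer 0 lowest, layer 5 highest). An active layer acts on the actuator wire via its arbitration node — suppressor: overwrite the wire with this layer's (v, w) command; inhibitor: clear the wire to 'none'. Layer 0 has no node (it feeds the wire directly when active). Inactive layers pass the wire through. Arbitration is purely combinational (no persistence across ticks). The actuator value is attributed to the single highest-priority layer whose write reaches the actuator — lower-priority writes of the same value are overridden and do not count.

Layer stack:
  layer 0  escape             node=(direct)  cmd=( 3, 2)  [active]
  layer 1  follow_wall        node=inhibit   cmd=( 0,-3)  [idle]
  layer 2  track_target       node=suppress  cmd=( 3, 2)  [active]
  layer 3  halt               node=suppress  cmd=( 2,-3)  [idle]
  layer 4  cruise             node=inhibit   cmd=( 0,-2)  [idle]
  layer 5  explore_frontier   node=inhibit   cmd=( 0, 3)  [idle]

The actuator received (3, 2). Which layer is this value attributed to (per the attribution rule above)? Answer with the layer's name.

track_target

[0] escape on; wire := (3, 2)
[1] follow_wall off; pass (3, 2)
[2] track_target on (suppress); wire := (3, 2)
[3] halt off; pass (3, 2)
[4] cruise off; pass (3, 2)
[5] explore_frontier off; pass (3, 2)
output (3, 2)
last writer: layer 2 = track_target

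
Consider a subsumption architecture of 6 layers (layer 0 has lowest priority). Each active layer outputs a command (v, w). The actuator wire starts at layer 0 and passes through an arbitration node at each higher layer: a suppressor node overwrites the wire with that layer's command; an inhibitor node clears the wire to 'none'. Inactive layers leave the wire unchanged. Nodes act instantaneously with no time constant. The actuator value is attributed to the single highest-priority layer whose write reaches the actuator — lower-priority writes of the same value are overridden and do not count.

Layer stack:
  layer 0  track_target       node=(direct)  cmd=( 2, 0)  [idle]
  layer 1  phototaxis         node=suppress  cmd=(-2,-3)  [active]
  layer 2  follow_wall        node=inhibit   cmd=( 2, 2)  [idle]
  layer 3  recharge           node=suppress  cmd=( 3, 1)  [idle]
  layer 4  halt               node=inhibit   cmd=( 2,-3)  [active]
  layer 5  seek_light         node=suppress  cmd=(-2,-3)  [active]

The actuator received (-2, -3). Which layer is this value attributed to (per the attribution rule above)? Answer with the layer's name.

seek_light

[0] track_target off; wire := none
[1] phototaxis on (suppress); wire := (-2, -3)
[2] follow_wall off; pass (-2, -3)
[3] recharge off; pass (-2, -3)
[4] halt on (inhibit); wire := none
[5] seek_light on (suppress); wire := (-2, -3)
output (-2, -3)
last writer: layer 5 = seek_light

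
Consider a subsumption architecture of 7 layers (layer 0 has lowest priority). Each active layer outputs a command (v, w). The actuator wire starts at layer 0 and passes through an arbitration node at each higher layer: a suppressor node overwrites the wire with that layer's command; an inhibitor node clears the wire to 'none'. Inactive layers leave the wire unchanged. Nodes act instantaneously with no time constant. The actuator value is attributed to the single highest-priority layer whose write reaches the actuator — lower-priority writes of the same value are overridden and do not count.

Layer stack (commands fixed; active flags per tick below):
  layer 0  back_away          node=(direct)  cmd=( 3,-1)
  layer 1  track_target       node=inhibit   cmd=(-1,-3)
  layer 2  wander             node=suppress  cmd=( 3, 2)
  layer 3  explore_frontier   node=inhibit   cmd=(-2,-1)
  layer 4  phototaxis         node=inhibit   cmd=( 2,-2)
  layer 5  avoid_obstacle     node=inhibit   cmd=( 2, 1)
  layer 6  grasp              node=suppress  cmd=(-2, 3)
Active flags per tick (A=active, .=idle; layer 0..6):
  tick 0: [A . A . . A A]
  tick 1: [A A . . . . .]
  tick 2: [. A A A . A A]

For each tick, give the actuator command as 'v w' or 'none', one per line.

-2 3
none
-2 3

tick 0:
  L0 back_away: active, feeds wire = (3, -1)
  L1 track_target: idle → wire stays (3, -1)
  L2 wander: active, suppressor → wire = (3, 2)
  L3 explore_frontier: idle → wire stays (3, 2)
  L4 phototaxis: idle → wire stays (3, 2)
  L5 avoid_obstacle: active, inhibitor → wire = none
  L6 grasp: active, suppressor → wire = (-2, 3)
  actuator = (-2, 3)
tick 1:
  L0 back_away: active, feeds wire = (3, -1)
  L1 track_target: active, inhibitor → wire = none
  L2 wander: idle → wire stays none
  L3 explore_frontier: idle → wire stays none
  L4 phototaxis: idle → wire stays none
  L5 avoid_obstacle: idle → wire stays none
  L6 grasp: idle → wire stays none
  actuator = none
tick 2:
  L0 back_away: idle → wire = none
  L1 track_target: active, inhibitor → wire = none
  L2 wander: active, suppressor → wire = (3, 2)
  L3 explore_frontier: active, inhibitor → wire = none
  L4 phototaxis: idle → wire stays none
  L5 avoid_obstacle: active, inhibitor → wire = none
  L6 grasp: active, suppressor → wire = (-2, 3)
  actuator = (-2, 3)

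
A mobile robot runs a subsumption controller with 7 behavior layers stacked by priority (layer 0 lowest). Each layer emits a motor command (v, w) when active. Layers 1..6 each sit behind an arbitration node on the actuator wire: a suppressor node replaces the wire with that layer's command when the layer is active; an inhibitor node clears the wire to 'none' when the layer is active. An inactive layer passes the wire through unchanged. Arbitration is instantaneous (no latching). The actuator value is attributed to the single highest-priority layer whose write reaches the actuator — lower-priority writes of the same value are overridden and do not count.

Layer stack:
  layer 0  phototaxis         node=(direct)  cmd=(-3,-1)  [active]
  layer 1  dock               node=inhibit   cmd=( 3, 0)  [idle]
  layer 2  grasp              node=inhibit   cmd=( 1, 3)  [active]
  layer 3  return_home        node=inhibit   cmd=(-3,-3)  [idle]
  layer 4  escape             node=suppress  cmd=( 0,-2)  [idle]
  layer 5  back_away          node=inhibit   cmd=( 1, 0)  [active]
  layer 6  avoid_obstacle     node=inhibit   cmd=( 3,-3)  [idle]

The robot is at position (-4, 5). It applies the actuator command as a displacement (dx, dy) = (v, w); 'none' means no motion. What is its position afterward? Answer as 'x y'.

[0] phototaxis on; wire := (-3, -1)
[1] dock off; pass (-3, -1)
[2] grasp on (inhibit); wire := none
[3] return_home off; pass none
[4] escape off; pass none
[5] back_away on (inhibit); wire := none
[6] avoid_obstacle off; pass none
output none
position: (-4, 5) + none = (-4, 5)

-4 5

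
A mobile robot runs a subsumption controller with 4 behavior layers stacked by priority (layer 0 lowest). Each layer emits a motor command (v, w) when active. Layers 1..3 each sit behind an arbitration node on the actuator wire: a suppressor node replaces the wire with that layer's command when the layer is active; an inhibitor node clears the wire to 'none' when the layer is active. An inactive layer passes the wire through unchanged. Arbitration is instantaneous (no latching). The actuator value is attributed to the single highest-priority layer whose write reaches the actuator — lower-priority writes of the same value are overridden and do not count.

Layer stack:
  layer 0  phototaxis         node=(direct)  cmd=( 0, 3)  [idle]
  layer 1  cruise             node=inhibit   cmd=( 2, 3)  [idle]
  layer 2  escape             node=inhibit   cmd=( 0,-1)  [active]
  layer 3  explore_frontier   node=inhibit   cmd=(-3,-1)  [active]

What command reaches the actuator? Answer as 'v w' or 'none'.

none

layer 0 (phototaxis) idle — none
layer 1 (cruise) idle — unchanged: none
layer 2 (escape) active — inhibits: none
layer 3 (explore_frontier) active — inhibits: none
→ actuator none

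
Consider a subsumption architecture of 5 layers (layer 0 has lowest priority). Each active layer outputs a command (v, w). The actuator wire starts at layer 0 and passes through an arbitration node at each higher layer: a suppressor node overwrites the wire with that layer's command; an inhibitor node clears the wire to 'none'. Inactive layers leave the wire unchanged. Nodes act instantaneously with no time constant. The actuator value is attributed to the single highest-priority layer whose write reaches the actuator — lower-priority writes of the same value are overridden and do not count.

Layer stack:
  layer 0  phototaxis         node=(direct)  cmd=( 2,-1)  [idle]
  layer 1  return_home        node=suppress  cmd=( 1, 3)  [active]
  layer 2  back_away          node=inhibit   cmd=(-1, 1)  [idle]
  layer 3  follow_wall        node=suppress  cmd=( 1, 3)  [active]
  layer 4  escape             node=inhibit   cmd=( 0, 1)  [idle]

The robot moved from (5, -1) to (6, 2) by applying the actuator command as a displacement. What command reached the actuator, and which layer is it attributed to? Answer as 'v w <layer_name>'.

1 3 follow_wall

displacement = (6, 2) − (5, -1) = (1, 3)
[0] phototaxis off; wire := none
[1] return_home on (suppress); wire := (1, 3)
[2] back_away off; pass (1, 3)
[3] follow_wall on (suppress); wire := (1, 3)
[4] escape off; pass (1, 3)
output (1, 3) — from layer 3 (follow_wall)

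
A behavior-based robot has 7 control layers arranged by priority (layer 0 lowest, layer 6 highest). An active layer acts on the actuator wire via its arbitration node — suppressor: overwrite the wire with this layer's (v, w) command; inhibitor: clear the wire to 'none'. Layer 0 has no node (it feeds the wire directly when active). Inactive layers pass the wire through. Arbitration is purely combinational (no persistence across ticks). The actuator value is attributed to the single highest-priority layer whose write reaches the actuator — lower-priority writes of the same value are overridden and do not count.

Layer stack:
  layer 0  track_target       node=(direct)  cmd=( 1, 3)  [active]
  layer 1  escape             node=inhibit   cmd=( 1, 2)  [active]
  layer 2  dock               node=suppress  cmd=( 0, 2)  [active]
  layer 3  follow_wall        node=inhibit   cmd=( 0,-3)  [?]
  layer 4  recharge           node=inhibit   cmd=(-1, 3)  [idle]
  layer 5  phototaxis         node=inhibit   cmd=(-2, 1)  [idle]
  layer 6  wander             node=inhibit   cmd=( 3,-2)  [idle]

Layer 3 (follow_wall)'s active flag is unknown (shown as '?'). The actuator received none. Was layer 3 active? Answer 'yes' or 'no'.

yes

If layer 3 is active=yes:
  actuator would be none
If layer 3 is active=no:
  actuator would be (0, 2)
Observed none, so layer 3 was active.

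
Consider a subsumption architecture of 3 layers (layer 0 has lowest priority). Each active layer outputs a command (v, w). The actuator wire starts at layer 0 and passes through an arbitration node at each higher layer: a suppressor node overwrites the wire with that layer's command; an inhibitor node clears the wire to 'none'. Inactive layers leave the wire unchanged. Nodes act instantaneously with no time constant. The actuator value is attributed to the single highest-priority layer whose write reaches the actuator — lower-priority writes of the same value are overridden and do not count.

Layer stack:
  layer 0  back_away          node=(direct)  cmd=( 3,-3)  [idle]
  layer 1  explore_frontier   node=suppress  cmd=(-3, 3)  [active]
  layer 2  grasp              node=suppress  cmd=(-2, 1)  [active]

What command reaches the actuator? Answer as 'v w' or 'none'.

-2 1

L0 back_away: idle → wire = none
L1 explore_frontier: active, suppressor → wire = (-3, 3)
L2 grasp: active, suppressor → wire = (-2, 1)
actuator = (-2, 1)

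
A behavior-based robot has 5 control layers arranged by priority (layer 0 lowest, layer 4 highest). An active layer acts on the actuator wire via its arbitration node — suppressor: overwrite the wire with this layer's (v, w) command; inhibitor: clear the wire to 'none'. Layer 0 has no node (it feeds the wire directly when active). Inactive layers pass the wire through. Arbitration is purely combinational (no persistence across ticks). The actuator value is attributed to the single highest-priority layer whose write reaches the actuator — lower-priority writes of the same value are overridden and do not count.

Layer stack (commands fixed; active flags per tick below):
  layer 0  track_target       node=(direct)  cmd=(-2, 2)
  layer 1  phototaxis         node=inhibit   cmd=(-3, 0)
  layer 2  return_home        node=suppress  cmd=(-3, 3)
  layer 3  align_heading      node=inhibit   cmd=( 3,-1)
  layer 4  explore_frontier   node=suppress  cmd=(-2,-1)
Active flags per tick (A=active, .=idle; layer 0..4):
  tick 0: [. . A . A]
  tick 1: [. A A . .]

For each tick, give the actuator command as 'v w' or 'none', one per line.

tick 0:
  layer 0 (track_target) idle — none
  layer 1 (phototaxis) idle — unchanged: none
  layer 2 (return_home) active — suppresses: (-3, 3)
  layer 3 (align_heading) idle — unchanged: (-3, 3)
  layer 4 (explore_frontier) active — suppresses: (-2, -1)
  → actuator (-2, -1)
tick 1:
  layer 0 (track_target) idle — none
  layer 1 (phototaxis) active — inhibits: none
  layer 2 (return_home) active — suppresses: (-3, 3)
  layer 3 (align_heading) idle — unchanged: (-3, 3)
  layer 4 (explore_frontier) idle — unchanged: (-3, 3)
  → actuator (-3, 3)

-2 -1
-3 3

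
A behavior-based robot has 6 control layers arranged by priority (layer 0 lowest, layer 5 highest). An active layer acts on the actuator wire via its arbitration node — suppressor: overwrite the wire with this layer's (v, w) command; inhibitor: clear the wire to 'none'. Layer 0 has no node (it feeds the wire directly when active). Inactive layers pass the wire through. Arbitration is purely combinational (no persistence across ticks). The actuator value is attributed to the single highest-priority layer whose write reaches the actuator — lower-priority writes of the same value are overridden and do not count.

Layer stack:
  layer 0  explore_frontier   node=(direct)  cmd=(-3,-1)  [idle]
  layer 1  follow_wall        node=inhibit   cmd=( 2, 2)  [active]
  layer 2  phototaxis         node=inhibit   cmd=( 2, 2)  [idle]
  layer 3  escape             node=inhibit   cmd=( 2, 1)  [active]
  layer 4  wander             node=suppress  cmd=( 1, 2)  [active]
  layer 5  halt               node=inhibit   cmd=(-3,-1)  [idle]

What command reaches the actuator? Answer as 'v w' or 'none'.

1 2

layer 0 (explore_frontier) idle — none
layer 1 (follow_wall) active — inhibits: none
layer 2 (phototaxis) idle — unchanged: none
layer 3 (escape) active — inhibits: none
layer 4 (wander) active — suppresses: (1, 2)
layer 5 (halt) idle — unchanged: (1, 2)
→ actuator (1, 2)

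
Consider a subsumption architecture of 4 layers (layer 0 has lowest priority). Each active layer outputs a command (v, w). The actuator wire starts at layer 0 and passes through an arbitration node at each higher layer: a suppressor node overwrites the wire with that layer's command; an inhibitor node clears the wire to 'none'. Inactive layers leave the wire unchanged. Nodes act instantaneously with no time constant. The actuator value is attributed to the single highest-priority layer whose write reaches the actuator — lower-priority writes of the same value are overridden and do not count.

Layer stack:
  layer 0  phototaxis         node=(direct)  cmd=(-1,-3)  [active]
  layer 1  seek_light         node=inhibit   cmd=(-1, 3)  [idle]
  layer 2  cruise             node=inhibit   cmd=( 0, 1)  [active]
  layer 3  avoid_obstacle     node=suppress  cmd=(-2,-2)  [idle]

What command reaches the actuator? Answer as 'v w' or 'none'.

none

[0] phototaxis on; wire := (-1, -3)
[1] seek_light off; pass (-1, -3)
[2] cruise on (inhibit); wire := none
[3] avoid_obstacle off; pass none
output none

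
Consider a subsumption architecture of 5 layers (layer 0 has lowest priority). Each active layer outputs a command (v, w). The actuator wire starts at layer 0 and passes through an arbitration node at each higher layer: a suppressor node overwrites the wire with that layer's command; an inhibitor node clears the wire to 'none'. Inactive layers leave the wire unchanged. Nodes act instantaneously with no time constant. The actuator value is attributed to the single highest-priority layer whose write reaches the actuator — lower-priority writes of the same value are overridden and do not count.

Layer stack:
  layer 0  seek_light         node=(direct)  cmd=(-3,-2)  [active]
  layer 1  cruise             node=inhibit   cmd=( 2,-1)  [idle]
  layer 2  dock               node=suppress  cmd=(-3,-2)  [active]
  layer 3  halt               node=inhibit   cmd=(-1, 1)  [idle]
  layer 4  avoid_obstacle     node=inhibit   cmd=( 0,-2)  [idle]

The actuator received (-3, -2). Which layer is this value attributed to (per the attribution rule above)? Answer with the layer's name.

dock

layer 0 (seek_light) active — direct: (-3, -2)
layer 1 (cruise) idle — unchanged: (-3, -2)
layer 2 (dock) active — suppresses: (-3, -2)
layer 3 (halt) idle — unchanged: (-3, -2)
layer 4 (avoid_obstacle) idle — unchanged: (-3, -2)
→ actuator (-3, -2)
last writer: layer 2 = dock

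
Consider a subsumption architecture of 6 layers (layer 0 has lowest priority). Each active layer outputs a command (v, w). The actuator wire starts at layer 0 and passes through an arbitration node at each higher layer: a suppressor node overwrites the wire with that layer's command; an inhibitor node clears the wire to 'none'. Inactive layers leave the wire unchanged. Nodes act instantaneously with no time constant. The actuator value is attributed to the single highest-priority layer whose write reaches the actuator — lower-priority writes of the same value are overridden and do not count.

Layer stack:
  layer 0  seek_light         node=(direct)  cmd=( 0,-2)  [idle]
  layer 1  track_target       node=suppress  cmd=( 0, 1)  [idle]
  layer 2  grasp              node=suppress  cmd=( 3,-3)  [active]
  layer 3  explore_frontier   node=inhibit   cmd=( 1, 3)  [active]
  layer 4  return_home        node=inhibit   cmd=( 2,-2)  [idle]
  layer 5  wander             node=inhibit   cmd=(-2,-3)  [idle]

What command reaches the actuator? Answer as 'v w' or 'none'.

none

layer 0 (seek_light) idle — none
layer 1 (track_target) idle — unchanged: none
layer 2 (grasp) active — suppresses: (3, -3)
layer 3 (explore_frontier) active — inhibits: none
layer 4 (return_home) idle — unchanged: none
layer 5 (wander) idle — unchanged: none
→ actuator none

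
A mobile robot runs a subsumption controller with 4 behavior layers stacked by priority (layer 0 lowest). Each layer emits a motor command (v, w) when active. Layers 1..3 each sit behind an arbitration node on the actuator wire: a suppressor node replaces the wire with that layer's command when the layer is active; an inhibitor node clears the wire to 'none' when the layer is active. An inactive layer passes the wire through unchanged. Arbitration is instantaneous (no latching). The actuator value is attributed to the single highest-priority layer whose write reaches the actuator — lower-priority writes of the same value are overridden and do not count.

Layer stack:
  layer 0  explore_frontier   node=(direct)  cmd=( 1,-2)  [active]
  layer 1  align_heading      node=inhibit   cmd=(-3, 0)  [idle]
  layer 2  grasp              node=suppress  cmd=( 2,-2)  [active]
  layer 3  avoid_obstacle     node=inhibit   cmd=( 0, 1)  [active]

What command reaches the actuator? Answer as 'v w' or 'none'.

[0] explore_frontier on; wire := (1, -2)
[1] align_heading off; pass (1, -2)
[2] grasp on (suppress); wire := (2, -2)
[3] avoid_obstacle on (inhibit); wire := none
output none

none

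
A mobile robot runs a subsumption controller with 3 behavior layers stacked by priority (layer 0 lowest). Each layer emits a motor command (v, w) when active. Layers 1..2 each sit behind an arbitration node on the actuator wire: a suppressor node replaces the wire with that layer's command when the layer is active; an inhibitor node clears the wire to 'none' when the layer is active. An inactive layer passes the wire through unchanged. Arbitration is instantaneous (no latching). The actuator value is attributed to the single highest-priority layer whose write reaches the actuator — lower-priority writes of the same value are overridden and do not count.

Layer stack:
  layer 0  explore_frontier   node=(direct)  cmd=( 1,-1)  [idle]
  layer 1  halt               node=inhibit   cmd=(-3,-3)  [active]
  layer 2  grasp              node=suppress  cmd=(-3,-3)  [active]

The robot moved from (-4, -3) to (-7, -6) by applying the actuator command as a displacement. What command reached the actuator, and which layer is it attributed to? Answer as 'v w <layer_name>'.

-3 -3 grasp

displacement = (-7, -6) − (-4, -3) = (-3, -3)
[0] explore_frontier off; wire := none
[1] halt on (inhibit); wire := none
[2] grasp on (suppress); wire := (-3, -3)
output (-3, -3) — from layer 2 (grasp)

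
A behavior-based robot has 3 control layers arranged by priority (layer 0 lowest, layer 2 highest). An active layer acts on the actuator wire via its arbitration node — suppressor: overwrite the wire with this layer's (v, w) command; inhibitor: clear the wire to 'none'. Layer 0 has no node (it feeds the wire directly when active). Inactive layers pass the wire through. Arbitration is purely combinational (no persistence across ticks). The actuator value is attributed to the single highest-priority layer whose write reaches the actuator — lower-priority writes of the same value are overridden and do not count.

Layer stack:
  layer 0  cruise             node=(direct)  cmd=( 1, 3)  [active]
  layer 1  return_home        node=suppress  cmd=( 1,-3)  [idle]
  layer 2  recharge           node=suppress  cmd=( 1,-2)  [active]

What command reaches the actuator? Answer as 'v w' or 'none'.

layer 0 (cruise) active — direct: (1, 3)
layer 1 (return_home) idle — unchanged: (1, 3)
layer 2 (recharge) active — suppresses: (1, -2)
→ actuator (1, -2)

1 -2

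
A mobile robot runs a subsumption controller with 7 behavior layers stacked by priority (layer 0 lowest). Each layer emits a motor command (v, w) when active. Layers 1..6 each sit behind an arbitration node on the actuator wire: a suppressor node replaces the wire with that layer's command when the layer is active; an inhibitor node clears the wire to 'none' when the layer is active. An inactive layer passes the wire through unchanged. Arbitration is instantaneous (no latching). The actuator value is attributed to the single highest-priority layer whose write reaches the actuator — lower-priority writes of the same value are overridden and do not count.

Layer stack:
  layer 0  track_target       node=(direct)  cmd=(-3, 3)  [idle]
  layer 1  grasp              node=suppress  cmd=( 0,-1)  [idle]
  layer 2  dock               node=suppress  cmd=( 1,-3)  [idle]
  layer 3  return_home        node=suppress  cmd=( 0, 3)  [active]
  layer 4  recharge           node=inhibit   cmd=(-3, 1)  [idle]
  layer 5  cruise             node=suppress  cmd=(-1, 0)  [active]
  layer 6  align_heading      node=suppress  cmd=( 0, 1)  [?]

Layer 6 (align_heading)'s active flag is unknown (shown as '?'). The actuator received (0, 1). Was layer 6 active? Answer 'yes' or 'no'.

yes

If layer 6 is active=yes:
  actuator would be (0, 1)
If layer 6 is active=no:
  actuator would be (-1, 0)
Observed (0, 1), so layer 6 was active.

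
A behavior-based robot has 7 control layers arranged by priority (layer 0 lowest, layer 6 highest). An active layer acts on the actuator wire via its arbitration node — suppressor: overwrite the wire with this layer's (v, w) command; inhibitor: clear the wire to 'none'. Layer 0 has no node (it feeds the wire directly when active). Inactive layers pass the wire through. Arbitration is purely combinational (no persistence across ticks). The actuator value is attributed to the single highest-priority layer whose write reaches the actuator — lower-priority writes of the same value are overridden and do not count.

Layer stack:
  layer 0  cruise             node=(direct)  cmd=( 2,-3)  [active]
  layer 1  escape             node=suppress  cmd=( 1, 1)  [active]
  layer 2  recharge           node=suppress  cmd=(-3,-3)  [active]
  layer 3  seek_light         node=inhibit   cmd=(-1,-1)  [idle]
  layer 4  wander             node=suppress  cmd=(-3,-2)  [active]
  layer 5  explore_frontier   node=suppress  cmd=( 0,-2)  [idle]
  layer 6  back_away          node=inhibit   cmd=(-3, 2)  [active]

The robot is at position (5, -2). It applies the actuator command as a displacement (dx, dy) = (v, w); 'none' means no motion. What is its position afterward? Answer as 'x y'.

5 -2

layer 0 (cruise) active — direct: (2, -3)
layer 1 (escape) active — suppresses: (1, 1)
layer 2 (recharge) active — suppresses: (-3, -3)
layer 3 (seek_light) idle — unchanged: (-3, -3)
layer 4 (wander) active — suppresses: (-3, -2)
layer 5 (explore_frontier) idle — unchanged: (-3, -2)
layer 6 (back_away) active — inhibits: none
→ actuator none
position: (5, -2) + none = (5, -2)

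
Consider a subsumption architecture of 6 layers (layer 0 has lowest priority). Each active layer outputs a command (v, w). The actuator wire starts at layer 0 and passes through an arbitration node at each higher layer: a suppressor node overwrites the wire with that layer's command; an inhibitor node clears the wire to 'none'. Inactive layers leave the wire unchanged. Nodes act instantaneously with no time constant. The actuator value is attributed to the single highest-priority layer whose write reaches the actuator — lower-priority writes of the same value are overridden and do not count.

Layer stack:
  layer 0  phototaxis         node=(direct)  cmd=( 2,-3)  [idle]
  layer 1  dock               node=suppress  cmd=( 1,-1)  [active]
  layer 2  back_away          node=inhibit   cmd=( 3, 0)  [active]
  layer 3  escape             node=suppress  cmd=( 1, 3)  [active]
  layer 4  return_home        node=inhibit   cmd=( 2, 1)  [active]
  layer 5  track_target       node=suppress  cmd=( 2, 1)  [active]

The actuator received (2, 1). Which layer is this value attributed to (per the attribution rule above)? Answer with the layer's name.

[0] phototaxis off; wire := none
[1] dock on (suppress); wire := (1, -1)
[2] back_away on (inhibit); wire := none
[3] escape on (suppress); wire := (1, 3)
[4] return_home on (inhibit); wire := none
[5] track_target on (suppress); wire := (2, 1)
output (2, 1)
last writer: layer 5 = track_target

track_target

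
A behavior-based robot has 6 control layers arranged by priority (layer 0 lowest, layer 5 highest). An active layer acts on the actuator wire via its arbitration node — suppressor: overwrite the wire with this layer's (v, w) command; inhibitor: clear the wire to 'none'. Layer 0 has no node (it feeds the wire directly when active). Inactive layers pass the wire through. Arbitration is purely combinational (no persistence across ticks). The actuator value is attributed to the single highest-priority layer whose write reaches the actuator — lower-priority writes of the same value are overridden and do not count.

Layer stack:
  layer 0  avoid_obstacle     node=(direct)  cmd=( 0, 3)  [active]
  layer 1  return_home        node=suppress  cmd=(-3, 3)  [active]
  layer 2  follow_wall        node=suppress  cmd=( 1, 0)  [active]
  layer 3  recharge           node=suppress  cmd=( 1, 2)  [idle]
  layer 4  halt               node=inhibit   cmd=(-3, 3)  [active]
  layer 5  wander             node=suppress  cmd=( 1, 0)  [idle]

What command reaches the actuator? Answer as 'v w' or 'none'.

[0] avoid_obstacle on; wire := (0, 3)
[1] return_home on (suppress); wire := (-3, 3)
[2] follow_wall on (suppress); wire := (1, 0)
[3] recharge off; pass (1, 0)
[4] halt on (inhibit); wire := none
[5] wander off; pass none
output none

none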